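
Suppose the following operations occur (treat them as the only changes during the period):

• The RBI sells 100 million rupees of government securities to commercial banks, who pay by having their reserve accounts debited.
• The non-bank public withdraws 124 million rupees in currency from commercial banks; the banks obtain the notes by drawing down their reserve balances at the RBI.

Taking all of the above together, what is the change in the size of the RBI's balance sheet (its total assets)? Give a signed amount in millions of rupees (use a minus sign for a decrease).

-100 million

RBI balance sheet:
  Assets:      Securities −100M
  Liabilities: Bank reserves −224M, Currency in circulation +124M
Change in total RBI assets = -100 million.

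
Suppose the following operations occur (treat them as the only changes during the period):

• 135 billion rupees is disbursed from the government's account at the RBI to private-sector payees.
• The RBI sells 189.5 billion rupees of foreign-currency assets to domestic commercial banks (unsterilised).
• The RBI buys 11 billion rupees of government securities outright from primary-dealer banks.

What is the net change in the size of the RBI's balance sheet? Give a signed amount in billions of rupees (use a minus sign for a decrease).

-178.5 billion

RBI balance sheet:
  Assets:      Securities +11B, Foreign assets −189.5B
  Liabilities: Bank reserves −43.5B, Government deposits −135B
Change in total RBI assets = -178.5 billion.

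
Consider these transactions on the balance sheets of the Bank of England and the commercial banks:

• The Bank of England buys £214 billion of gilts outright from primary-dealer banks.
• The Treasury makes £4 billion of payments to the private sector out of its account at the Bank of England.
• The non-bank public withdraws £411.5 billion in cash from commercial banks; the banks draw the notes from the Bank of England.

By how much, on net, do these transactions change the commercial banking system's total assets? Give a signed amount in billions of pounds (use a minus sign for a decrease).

-£407.5 billion

Bank of England balance sheet:
  Assets:      Securities +£214B
  Liabilities: Bank reserves −£193.5B, Currency in circulation +£411.5B, Government deposits −£4B
Commercial banking system:
  Assets:      Reserves at CB −£193.5B, Securities −£214B
  Liabilities: Checkable deposits −£407.5B
Change in total bank assets = -£407.5 billion.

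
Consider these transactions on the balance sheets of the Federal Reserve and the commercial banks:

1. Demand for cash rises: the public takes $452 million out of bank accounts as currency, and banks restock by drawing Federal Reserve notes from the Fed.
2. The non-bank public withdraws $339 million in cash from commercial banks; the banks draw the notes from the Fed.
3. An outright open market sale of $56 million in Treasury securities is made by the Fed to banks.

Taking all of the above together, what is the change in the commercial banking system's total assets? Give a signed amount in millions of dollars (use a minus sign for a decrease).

-$791 million

Fed balance sheet:
  Assets:      Securities −$56M
  Liabilities: Bank reserves −$847M, Currency in circulation +$791M
Commercial banking system:
  Assets:      Reserves at CB −$847M, Securities +$56M
  Liabilities: Checkable deposits −$791M
Change in total bank assets = -$791 million.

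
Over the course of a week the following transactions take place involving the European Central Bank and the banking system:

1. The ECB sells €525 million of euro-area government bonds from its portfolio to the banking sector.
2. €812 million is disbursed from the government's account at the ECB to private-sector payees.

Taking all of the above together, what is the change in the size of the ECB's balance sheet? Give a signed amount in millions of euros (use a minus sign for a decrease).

-€525 million

OMO sale (to banks) €525 million: an ECB asset is shed → −€525M.
Government spending €812 million: only the composition of liabilities changes → 0.
Net: −525 + 0 = -€525 million.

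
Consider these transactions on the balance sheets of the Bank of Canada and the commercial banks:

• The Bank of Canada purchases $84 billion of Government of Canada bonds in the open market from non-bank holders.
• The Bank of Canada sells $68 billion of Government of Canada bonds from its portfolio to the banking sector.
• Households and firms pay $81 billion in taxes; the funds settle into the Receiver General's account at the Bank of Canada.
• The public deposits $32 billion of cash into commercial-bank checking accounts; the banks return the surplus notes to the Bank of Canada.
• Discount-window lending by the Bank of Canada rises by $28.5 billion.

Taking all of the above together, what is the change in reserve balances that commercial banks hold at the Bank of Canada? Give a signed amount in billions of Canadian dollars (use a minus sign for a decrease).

Asset purchase (from non-banks) $84 billion: the Bank of Canada pays by crediting reserve accounts → +$84B.
OMO sale (to banks) $68 billion: the buying banks pay out of their reserve balances → −$68B.
Government account inflow $81 billion: funds move from bank reserves into the government account → −$81B.
Currency deposit $32 billion: returned notes are swapped for reserve credit → +$32B.
Discount-window loan $28.5 billion: the loan is credited to the bank's reserve account → +$28.5B.
Net: 84 − 68 − 81 + 32 + 28.5 = -$4.5 billion.

-$4.5 billion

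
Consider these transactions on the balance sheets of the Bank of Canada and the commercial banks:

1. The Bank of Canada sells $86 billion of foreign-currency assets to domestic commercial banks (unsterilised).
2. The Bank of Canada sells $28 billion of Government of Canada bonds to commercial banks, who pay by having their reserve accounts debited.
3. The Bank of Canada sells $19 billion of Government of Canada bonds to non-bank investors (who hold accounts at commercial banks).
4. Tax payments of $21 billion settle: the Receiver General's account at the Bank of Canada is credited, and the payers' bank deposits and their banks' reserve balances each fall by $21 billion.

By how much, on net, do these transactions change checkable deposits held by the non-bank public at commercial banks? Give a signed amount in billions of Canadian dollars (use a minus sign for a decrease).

FX sale $86 billion: the counterparty is a bank, so public deposits are unchanged → 0.
OMO sale (to banks) $28 billion: the counterparty is a bank, so public deposits are unchanged → 0.
Asset sale (to non-banks) $19 billion: non-bank counterparties' bank balances fall → −$19B.
Government account inflow $21 billion: non-bank counterparties' bank balances fall → −$21B.
Net: 0 + 0 − 19 − 21 = -$40 billion.

-$40 billion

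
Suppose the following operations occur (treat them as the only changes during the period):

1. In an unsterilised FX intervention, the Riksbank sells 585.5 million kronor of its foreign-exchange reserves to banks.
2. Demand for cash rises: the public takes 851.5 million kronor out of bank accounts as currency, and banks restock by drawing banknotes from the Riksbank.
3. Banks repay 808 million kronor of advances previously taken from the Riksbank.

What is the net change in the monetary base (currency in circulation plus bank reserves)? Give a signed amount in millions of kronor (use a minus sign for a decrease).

-1393.5 million

FX sale 585.5 million kronor: Riksbank balance sheet contracts → −585.5M.
Currency withdrawal 851.5 million kronor: just a shift between currency and reserves — both are base money → 0.
Discount-window repayment 808 million kronor: Riksbank balance sheet contracts → −808M.
Net: −585.5 + 0 − 808 = -1393.5 million.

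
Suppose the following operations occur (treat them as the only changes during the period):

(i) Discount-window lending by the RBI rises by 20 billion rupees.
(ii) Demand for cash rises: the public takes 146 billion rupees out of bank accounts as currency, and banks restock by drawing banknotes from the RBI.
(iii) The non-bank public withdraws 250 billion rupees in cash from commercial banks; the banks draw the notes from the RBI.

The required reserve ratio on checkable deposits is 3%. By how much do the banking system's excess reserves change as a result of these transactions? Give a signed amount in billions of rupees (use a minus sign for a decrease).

Discount-window loan 20 billion rupees: reserves +20B, deposits 0.
Currency withdrawal 146 billion rupees: reserves −146B, deposits −146B.
Currency withdrawal 250 billion rupees: reserves −250B, deposits −250B.
Totals: Δreserves = −376B, Δdeposits = −396B.
Δrequired reserves = 3% × −396B = −11.88B.
Δexcess reserves = Δreserves − Δrequired = −376B − (−11.88B) = -364.12 billion.

-364.12 billion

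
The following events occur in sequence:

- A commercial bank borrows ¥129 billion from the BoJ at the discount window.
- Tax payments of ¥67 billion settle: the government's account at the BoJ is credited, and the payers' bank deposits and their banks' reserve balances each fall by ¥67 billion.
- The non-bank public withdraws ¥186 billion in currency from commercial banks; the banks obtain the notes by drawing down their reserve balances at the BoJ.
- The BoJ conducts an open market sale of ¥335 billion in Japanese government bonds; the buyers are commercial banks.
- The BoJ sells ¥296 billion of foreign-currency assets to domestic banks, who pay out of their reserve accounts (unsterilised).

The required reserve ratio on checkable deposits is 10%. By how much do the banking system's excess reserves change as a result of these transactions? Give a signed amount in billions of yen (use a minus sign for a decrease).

Discount-window loan ¥129 billion: reserves +¥129B, deposits 0.
Government account inflow ¥67 billion: reserves −¥67B, deposits −¥67B.
Currency withdrawal ¥186 billion: reserves −¥186B, deposits −¥186B.
OMO sale (to banks) ¥335 billion: reserves −¥335B, deposits 0.
FX sale ¥296 billion: reserves −¥296B, deposits 0.
Totals: Δreserves = −¥755B, Δdeposits = −¥253B.
Δrequired reserves = 10% × −¥253B = −¥25.3B.
Δexcess reserves = Δreserves − Δrequired = −¥755B − (−¥25.3B) = -¥729.7 billion.

-¥729.7 billion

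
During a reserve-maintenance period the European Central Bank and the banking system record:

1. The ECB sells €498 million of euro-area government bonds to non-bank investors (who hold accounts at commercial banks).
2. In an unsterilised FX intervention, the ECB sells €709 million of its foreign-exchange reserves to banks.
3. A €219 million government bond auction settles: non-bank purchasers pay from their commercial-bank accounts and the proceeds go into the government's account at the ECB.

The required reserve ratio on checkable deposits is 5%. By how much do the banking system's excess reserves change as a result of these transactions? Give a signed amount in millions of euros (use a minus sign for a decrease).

-€1390.15 million

Asset sale (to non-banks) €498 million: reserves −€498M, deposits −€498M.
FX sale €709 million: reserves −€709M, deposits 0.
Government account inflow €219 million: reserves −€219M, deposits −€219M.
Totals: Δreserves = −€1426M, Δdeposits = −€717M.
Δrequired reserves = 5% × −€717M = −€35.85M.
Δexcess reserves = Δreserves − Δrequired = −€1426M − (−€35.85M) = -€1390.15 million.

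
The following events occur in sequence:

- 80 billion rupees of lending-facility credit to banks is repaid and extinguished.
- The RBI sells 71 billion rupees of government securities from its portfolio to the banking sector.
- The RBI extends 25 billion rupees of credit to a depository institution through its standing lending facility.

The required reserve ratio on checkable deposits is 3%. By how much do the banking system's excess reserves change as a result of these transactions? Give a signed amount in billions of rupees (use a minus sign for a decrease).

Discount-window repayment 80 billion rupees: reserves −80B, deposits 0.
OMO sale (to banks) 71 billion rupees: reserves −71B, deposits 0.
Discount-window loan 25 billion rupees: reserves +25B, deposits 0.
Totals: Δreserves = −126B, Δdeposits = 0.
Δrequired reserves = 3% × 0 = 0.
Δexcess reserves = Δreserves − Δrequired = −126B − (0) = -126 billion.

-126 billion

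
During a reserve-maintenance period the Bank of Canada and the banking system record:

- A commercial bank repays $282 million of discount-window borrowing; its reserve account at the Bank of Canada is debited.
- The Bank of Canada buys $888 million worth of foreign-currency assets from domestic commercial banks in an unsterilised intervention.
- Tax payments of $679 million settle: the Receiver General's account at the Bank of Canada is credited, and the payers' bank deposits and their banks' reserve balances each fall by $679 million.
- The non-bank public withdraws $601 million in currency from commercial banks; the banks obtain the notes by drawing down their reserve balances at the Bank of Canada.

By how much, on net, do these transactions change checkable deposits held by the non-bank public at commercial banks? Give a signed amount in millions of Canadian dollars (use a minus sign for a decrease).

-$1280 million

Bank of Canada balance sheet:
  Assets:      Loans to banks −$282M, Foreign assets +$888M
  Liabilities: Bank reserves −$674M, Currency in circulation +$601M, Government deposits +$679M
Commercial banking system:
  Assets:      Reserves at CB −$674M, Foreign assets −$888M
  Liabilities: Checkable deposits −$1280M, Borrowings from CB −$282M
So the change in checkable deposits held by the non-bank public at commercial banks is -$1280 million.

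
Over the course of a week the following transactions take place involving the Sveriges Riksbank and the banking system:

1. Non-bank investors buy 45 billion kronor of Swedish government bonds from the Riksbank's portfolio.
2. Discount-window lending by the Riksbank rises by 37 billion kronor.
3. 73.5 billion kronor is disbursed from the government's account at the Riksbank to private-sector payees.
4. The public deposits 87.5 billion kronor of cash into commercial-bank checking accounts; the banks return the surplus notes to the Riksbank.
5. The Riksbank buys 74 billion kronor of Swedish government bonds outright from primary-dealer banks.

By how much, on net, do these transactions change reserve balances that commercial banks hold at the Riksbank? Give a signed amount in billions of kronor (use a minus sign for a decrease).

Asset sale (to non-banks) 45 billion kronor: the non-bank buyers' banks settle from reserves → −45B.
Discount-window loan 37 billion kronor: the loan is credited to the bank's reserve account → +37B.
Government spending 73.5 billion kronor: government payments flow into bank reserve accounts → +73.5B.
Currency deposit 87.5 billion kronor: returned notes are swapped for reserve credit → +87.5B.
OMO purchase (from banks) 74 billion kronor: the Riksbank pays by crediting reserve accounts → +74B.
Net: −45 + 37 + 73.5 + 87.5 + 74 = +227 billion.

+227 billion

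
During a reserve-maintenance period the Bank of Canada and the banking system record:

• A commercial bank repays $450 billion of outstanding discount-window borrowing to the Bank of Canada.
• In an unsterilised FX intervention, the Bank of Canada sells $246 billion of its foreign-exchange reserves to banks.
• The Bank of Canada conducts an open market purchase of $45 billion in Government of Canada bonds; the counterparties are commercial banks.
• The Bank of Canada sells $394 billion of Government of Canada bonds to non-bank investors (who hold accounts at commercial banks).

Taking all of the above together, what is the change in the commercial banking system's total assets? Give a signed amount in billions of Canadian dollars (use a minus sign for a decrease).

-$844 billion

Discount-window repayment $450 billion: bank balance sheets shrink → −$450B.
FX sale $246 billion: just an asset swap on bank balance sheets → 0.
OMO purchase (from banks) $45 billion: just an asset swap on bank balance sheets → 0.
Asset sale (to non-banks) $394 billion: bank balance sheets shrink → −$394B.
Net: −450 + 0 + 0 − 394 = -$844 billion.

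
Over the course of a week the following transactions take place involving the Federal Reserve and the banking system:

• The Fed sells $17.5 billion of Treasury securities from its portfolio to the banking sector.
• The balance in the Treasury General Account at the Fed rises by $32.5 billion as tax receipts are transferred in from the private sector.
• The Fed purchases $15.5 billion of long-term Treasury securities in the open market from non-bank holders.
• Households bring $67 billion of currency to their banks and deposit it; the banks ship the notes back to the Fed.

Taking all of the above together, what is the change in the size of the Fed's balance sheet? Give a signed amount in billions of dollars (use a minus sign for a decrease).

-$2 billion

OMO sale (to banks) $17.5 billion: a Fed asset is shed → −$17.5B.
Government account inflow $32.5 billion: only the composition of liabilities changes → 0.
Asset purchase (from non-banks) $15.5 billion: a Fed asset is acquired → +$15.5B.
Currency deposit $67 billion: only the composition of liabilities changes → 0.
Net: −17.5 + 0 + 15.5 + 0 = -$2 billion.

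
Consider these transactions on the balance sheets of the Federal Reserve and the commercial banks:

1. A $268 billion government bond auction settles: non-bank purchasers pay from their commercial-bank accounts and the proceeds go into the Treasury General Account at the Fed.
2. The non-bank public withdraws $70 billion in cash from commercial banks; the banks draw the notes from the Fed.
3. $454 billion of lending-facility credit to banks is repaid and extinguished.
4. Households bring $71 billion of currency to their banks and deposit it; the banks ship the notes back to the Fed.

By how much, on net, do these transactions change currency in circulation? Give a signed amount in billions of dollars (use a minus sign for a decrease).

-$1 billion

Government account inflow $268 billion: no currency enters or leaves circulation → 0.
Currency withdrawal $70 billion: notes leave the central bank → +$70B.
Discount-window repayment $454 billion: no currency enters or leaves circulation → 0.
Currency deposit $71 billion: notes return to the central bank → −$71B.
Net: 0 + 70 + 0 − 71 = -$1 billion.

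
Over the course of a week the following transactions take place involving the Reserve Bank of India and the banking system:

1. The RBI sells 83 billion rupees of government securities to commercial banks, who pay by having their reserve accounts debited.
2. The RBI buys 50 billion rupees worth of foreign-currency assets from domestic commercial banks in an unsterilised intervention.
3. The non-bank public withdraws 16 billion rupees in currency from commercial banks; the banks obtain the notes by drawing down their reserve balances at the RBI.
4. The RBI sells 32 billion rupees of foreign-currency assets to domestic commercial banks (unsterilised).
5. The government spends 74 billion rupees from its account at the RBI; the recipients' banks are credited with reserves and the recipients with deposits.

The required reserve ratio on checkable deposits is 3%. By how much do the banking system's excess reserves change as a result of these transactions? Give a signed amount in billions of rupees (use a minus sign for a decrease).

-8.74 billion

OMO sale (to banks) 83 billion rupees: reserves −83B, deposits 0.
FX purchase 50 billion rupees: reserves +50B, deposits 0.
Currency withdrawal 16 billion rupees: reserves −16B, deposits −16B.
FX sale 32 billion rupees: reserves −32B, deposits 0.
Government spending 74 billion rupees: reserves +74B, deposits +74B.
Totals: Δreserves = −7B, Δdeposits = +58B.
Δrequired reserves = 3% × +58B = +1.74B.
Δexcess reserves = Δreserves − Δrequired = −7B − (+1.74B) = -8.74 billion.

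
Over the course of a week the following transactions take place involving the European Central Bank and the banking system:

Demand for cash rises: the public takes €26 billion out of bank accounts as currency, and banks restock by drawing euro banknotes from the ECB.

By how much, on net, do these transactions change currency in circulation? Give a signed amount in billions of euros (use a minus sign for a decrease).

ECB balance sheet:
  Assets:      no change
  Liabilities: Bank reserves −€26B, Currency in circulation +€26B
So the change in currency in circulation is +€26 billion.

+€26 billion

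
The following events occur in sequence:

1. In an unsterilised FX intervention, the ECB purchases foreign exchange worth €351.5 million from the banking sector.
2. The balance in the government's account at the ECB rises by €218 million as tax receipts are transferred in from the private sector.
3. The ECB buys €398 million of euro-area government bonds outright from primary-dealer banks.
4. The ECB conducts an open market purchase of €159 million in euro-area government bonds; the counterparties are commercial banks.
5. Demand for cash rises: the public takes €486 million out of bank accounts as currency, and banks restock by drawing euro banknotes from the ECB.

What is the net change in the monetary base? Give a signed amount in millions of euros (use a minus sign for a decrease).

+€690.5 million

FX purchase €351.5 million: ECB balance sheet expands → +€351.5M.
Government account inflow €218 million: reserves shift to a non-base liability → −€218M.
OMO purchase (from banks) €398 million: ECB balance sheet expands → +€398M.
OMO purchase (from banks) €159 million: ECB balance sheet expands → +€159M.
Currency withdrawal €486 million: just a shift between currency and reserves — both are base money → 0.
Net: 351.5 − 218 + 398 + 159 + 0 = +€690.5 million.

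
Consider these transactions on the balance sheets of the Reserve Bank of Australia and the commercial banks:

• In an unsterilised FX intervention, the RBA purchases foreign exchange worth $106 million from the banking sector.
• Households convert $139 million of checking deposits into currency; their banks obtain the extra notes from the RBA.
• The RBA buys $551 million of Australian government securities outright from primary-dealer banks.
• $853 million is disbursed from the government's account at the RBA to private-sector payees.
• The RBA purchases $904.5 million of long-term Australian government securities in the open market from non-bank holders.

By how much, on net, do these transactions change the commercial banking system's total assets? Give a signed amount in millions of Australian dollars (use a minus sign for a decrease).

FX purchase $106 million: just an asset swap on bank balance sheets → 0.
Currency withdrawal $139 million: bank balance sheets shrink → −$139M.
OMO purchase (from banks) $551 million: just an asset swap on bank balance sheets → 0.
Government spending $853 million: bank balance sheets expand → +$853M.
Asset purchase (from non-banks) $904.5 million: bank balance sheets expand → +$904.5M.
Net: 0 − 139 + 0 + 853 + 904.5 = +$1618.5 million.

+$1618.5 million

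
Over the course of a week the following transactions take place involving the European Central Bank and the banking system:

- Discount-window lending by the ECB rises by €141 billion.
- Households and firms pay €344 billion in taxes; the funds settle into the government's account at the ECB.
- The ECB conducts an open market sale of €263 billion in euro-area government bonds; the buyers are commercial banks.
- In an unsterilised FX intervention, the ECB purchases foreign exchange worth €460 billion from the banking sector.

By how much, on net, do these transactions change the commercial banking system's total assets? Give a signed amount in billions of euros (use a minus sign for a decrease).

-€203 billion

Discount-window loan €141 billion: bank balance sheets expand → +€141B.
Government account inflow €344 billion: bank balance sheets shrink → −€344B.
OMO sale (to banks) €263 billion: just an asset swap on bank balance sheets → 0.
FX purchase €460 billion: just an asset swap on bank balance sheets → 0.
Net: 141 − 344 + 0 + 0 = -€203 billion.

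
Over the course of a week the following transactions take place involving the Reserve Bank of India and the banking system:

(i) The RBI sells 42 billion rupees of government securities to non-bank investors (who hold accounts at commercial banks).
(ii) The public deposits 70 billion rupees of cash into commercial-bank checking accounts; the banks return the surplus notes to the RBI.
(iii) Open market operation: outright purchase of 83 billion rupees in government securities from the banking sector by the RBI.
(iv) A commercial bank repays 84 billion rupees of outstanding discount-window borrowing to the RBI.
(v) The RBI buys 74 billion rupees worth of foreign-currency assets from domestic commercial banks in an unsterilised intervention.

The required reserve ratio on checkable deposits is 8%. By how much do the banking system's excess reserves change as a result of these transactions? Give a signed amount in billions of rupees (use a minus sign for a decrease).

+98.76 billion

Asset sale (to non-banks) 42 billion rupees: reserves −42B, deposits −42B.
Currency deposit 70 billion rupees: reserves +70B, deposits +70B.
OMO purchase (from banks) 83 billion rupees: reserves +83B, deposits 0.
Discount-window repayment 84 billion rupees: reserves −84B, deposits 0.
FX purchase 74 billion rupees: reserves +74B, deposits 0.
Totals: Δreserves = +101B, Δdeposits = +28B.
Δrequired reserves = 8% × +28B = +2.24B.
Δexcess reserves = Δreserves − Δrequired = +101B − (+2.24B) = +98.76 billion.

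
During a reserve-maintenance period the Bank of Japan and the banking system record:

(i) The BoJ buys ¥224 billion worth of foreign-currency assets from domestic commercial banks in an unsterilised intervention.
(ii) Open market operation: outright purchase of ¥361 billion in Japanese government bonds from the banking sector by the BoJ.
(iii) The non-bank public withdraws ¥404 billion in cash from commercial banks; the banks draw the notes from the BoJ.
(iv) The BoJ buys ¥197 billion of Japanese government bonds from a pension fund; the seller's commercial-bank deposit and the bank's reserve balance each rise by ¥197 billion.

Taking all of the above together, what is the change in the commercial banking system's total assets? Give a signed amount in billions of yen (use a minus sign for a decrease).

-¥207 billion

BoJ balance sheet:
  Assets:      Securities +¥558B, Foreign assets +¥224B
  Liabilities: Bank reserves +¥378B, Currency in circulation +¥404B
Commercial banking system:
  Assets:      Reserves at CB +¥378B, Securities −¥361B, Foreign assets −¥224B
  Liabilities: Checkable deposits −¥207B
Change in total bank assets = -¥207 billion.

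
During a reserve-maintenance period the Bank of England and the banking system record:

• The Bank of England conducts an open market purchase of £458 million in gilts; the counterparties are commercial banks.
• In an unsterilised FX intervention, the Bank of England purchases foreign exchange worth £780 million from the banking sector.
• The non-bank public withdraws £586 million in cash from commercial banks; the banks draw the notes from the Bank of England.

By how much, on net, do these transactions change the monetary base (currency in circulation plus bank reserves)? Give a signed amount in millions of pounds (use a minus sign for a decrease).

OMO purchase (from banks) £458 million: Bank of England balance sheet expands → +£458M.
FX purchase £780 million: Bank of England balance sheet expands → +£780M.
Currency withdrawal £586 million: just a shift between currency and reserves — both are base money → 0.
Net: 458 + 780 + 0 = +£1238 million.

+£1238 million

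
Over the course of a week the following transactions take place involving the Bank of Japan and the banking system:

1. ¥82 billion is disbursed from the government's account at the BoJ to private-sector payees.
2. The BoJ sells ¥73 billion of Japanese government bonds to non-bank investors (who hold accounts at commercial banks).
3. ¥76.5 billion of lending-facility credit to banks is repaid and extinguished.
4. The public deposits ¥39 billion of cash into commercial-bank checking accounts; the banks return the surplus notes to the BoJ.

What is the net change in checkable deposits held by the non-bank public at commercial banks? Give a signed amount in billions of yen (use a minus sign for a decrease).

BoJ balance sheet:
  Assets:      Securities −¥73B, Loans to banks −¥76.5B
  Liabilities: Bank reserves −¥28.5B, Currency in circulation −¥39B, Government deposits −¥82B
Commercial banking system:
  Assets:      Reserves at CB −¥28.5B
  Liabilities: Checkable deposits +¥48B, Borrowings from CB −¥76.5B
So the change in checkable deposits held by the non-bank public at commercial banks is +¥48 billion.

+¥48 billion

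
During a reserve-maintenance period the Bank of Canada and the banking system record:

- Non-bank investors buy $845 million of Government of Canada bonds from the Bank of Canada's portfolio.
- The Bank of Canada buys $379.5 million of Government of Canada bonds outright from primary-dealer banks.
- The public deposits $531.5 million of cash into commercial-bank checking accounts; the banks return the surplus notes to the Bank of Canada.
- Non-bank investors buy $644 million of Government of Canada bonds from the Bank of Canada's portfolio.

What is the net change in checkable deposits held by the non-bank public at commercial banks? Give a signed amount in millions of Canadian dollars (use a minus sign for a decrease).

Asset sale (to non-banks) $845 million: non-bank counterparties' bank balances fall → −$845M.
OMO purchase (from banks) $379.5 million: the counterparty is a bank, so public deposits are unchanged → 0.
Currency deposit $531.5 million: non-bank counterparties' bank balances rise → +$531.5M.
Asset sale (to non-banks) $644 million: non-bank counterparties' bank balances fall → −$644M.
Net: −845 + 0 + 531.5 − 644 = -$957.5 million.

-$957.5 million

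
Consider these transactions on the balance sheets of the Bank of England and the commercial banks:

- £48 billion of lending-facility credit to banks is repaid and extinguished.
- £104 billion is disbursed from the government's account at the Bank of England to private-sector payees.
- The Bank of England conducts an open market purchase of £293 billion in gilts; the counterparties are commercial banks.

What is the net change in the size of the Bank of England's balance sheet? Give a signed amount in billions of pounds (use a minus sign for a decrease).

Discount-window repayment £48 billion: a Bank of England asset is shed → −£48B.
Government spending £104 billion: only the composition of liabilities changes → 0.
OMO purchase (from banks) £293 billion: a Bank of England asset is acquired → +£293B.
Net: −48 + 0 + 293 = +£245 billion.

+£245 billion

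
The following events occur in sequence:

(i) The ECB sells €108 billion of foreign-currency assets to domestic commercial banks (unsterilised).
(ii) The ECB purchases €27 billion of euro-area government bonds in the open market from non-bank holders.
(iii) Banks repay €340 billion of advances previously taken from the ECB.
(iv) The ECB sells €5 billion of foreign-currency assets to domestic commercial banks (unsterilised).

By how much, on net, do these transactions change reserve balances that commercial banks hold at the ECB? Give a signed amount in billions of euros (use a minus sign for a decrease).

-€426 billion

FX sale €108 billion: the buying banks pay out of their reserve balances → −€108B.
Asset purchase (from non-banks) €27 billion: the ECB pays by crediting reserve accounts → +€27B.
Discount-window repayment €340 billion: repayment is debited from reserves → −€340B.
FX sale €5 billion: the buying banks pay out of their reserve balances → −€5B.
Net: −108 + 27 − 340 − 5 = -€426 billion.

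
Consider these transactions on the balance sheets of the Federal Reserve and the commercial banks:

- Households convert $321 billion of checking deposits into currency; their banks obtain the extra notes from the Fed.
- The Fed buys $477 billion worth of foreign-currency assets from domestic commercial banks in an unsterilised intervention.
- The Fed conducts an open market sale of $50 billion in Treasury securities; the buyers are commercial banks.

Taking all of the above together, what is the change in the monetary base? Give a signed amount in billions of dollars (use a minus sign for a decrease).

+$427 billion

Fed balance sheet:
  Assets:      Securities −$50B, Foreign assets +$477B
  Liabilities: Bank reserves +$106B, Currency in circulation +$321B
Monetary base = currency + reserves: +$321B + (+$106B) = +$427 billion.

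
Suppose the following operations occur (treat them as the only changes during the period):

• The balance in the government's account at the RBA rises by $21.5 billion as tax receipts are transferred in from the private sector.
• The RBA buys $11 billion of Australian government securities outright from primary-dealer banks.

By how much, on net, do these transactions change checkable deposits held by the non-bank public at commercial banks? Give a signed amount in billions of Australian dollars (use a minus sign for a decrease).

-$21.5 billion

RBA balance sheet:
  Assets:      Securities +$11B
  Liabilities: Bank reserves −$10.5B, Government deposits +$21.5B
Commercial banking system:
  Assets:      Reserves at CB −$10.5B, Securities −$11B
  Liabilities: Checkable deposits −$21.5B
So the change in checkable deposits held by the non-bank public at commercial banks is -$21.5 billion.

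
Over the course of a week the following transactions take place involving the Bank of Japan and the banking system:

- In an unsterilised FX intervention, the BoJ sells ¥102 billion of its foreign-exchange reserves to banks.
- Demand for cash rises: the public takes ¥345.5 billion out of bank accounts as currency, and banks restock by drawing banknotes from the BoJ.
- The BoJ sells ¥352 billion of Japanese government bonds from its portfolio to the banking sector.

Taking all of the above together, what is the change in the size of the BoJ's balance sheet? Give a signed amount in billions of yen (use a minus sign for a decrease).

FX sale ¥102 billion: a BoJ asset is shed → −¥102B.
Currency withdrawal ¥345.5 billion: only the composition of liabilities changes → 0.
OMO sale (to banks) ¥352 billion: a BoJ asset is shed → −¥352B.
Net: −102 + 0 − 352 = -¥454 billion.

-¥454 billion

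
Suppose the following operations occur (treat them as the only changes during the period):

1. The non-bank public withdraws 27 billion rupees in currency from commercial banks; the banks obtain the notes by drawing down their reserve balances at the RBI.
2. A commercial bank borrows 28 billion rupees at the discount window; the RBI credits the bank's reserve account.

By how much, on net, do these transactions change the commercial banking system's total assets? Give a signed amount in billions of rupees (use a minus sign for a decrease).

+1 billion

RBI balance sheet:
  Assets:      Loans to banks +28B
  Liabilities: Bank reserves +1B, Currency in circulation +27B
Commercial banking system:
  Assets:      Reserves at CB +1B
  Liabilities: Checkable deposits −27B, Borrowings from CB +28B
Change in total bank assets = +1 billion.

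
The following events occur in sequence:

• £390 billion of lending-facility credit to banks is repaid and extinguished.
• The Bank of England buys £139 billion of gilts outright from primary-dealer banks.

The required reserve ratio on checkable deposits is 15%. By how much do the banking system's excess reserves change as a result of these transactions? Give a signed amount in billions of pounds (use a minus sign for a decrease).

-£251 billion

Discount-window repayment £390 billion: reserves −£390B, deposits 0.
OMO purchase (from banks) £139 billion: reserves +£139B, deposits 0.
Totals: Δreserves = −£251B, Δdeposits = 0.
Δrequired reserves = 15% × 0 = 0.
Δexcess reserves = Δreserves − Δrequired = −£251B − (0) = -£251 billion.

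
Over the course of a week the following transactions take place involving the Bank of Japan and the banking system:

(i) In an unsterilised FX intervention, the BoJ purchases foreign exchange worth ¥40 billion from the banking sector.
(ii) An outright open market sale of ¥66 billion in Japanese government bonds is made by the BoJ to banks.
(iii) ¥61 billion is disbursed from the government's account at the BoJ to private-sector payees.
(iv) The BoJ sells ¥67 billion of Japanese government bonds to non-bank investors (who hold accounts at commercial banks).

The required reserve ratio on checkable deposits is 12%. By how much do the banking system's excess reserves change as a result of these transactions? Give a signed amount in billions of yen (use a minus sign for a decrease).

FX purchase ¥40 billion: reserves +¥40B, deposits 0.
OMO sale (to banks) ¥66 billion: reserves −¥66B, deposits 0.
Government spending ¥61 billion: reserves +¥61B, deposits +¥61B.
Asset sale (to non-banks) ¥67 billion: reserves −¥67B, deposits −¥67B.
Totals: Δreserves = −¥32B, Δdeposits = −¥6B.
Δrequired reserves = 12% × −¥6B = −¥0.72B.
Δexcess reserves = Δreserves − Δrequired = −¥32B − (−¥0.72B) = -¥31.28 billion.

-¥31.28 billion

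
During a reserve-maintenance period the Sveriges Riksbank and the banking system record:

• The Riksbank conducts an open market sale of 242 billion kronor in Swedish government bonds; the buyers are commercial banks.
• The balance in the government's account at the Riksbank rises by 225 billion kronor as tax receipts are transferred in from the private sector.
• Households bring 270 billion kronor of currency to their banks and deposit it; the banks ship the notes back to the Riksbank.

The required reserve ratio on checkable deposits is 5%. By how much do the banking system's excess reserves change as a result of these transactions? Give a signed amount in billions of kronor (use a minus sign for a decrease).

OMO sale (to banks) 242 billion kronor: reserves −242B, deposits 0.
Government account inflow 225 billion kronor: reserves −225B, deposits −225B.
Currency deposit 270 billion kronor: reserves +270B, deposits +270B.
Totals: Δreserves = −197B, Δdeposits = +45B.
Δrequired reserves = 5% × +45B = +2.25B.
Δexcess reserves = Δreserves − Δrequired = −197B − (+2.25B) = -199.25 billion.

-199.25 billion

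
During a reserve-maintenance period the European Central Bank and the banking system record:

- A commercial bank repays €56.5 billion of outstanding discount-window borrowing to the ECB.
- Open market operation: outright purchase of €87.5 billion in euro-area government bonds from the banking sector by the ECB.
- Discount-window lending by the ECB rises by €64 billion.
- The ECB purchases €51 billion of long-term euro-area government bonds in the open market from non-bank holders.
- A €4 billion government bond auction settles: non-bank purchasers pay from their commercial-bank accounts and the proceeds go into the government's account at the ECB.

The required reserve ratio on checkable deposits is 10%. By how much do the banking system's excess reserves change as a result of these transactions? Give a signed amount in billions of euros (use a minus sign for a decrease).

+€137.3 billion

Discount-window repayment €56.5 billion: reserves −€56.5B, deposits 0.
OMO purchase (from banks) €87.5 billion: reserves +€87.5B, deposits 0.
Discount-window loan €64 billion: reserves +€64B, deposits 0.
Asset purchase (from non-banks) €51 billion: reserves +€51B, deposits +€51B.
Government account inflow €4 billion: reserves −€4B, deposits −€4B.
Totals: Δreserves = +€142B, Δdeposits = +€47B.
Δrequired reserves = 10% × +€47B = +€4.7B.
Δexcess reserves = Δreserves − Δrequired = +€142B − (+€4.7B) = +€137.3 billion.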